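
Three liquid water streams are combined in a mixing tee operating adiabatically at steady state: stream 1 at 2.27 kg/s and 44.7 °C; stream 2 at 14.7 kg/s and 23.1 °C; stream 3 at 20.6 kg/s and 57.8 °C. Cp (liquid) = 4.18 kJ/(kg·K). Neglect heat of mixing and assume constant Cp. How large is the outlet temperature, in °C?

T_out = 43.4 °C

Energy balance with Q = 0: Σ ṁᵢCp,ᵢ(T_out − Tᵢ) = 0
Σ ṁᵢCp,ᵢTᵢ = 2.27×4.18×44.7 + 14.7×4.18×23.1 + 20.6×4.18×57.8 = 6820.6
Σ ṁᵢCp,ᵢ = 2.27×4.18 + 14.7×4.18 + 20.6×4.18 = 157.04
T_out = 6820.6 / 157.04 = 43.431 °C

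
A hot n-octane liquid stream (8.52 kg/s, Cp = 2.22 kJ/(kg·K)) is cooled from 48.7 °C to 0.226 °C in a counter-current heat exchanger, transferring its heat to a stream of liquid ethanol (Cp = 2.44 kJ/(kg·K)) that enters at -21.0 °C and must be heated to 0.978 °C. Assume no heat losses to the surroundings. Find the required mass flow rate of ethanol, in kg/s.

Heat released by hot stream: Q = 8.52 × 2.22 × (48.7 − 0.226) = 916.86 kJ/s
Energy balance on cold side (adiabatic exchanger): Q = ṁ_c·Cp_c·(T_c,out − T_c,in)
ṁ_c = 916.86 / [2.44 × (0.978 − -21.0)] = 17.097 kg/s

ṁ_c = 17.1 kg/s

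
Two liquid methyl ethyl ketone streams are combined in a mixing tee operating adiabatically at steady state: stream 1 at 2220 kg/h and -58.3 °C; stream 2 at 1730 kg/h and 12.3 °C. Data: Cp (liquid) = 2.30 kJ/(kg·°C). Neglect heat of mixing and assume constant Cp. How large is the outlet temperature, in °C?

T_out = -27.4 °C

Adiabatic, steady state ⇒ Σ ṁᵢCp,ᵢ(T_out − Tᵢ) = 0
Σ ṁᵢCp,ᵢTᵢ = 2220×2.30×-58.3 + 1730×2.30×12.3 = -248740
Σ ṁᵢCp,ᵢ = 2220×2.30 + 1730×2.30 = 9085
T_out = -248740 / 9085 = -27.379 °C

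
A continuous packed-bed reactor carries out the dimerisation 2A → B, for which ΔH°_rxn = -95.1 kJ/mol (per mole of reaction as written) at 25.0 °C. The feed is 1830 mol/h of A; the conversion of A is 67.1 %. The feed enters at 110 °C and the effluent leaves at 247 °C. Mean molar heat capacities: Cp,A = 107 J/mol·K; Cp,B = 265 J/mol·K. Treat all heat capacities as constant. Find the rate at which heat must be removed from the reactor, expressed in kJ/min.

Extent of reaction ξ = 0.671 × 1830 / 2 = 613.97 mol/h
Reaction term: ξ·ΔH°_rxn = 613.97 × -95.1 = -58388 kJ/h
Sensible, feed 110→25 °C: -16644 kJ/h
Outlet flows (mol/h): A 602.07, B 613.97
Sensible, products 25→247 °C: 50421 kJ/h
Q = ΔH = -24611 kJ/h = -6.8363 kW
Heat removed = 410.18 kJ/min

Q_out = 410 kJ/min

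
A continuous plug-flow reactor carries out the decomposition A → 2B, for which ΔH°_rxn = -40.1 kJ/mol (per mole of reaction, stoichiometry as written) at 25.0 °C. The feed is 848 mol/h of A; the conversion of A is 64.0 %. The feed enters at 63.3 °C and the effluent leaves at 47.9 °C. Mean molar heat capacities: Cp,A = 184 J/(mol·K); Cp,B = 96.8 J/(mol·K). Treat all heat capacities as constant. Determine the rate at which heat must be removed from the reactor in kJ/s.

Extent of reaction ξ = 0.640 × 848 = 542.72 mol/h
Reaction term: ξ·ΔH°_rxn = 542.72 × -40.1 = -21763 kJ/h
Sensible, feed 63.3→25 °C: -5976 kJ/h
Outlet flows (mol/h): A 305.28, B 1085.4
Sensible, products 25→47.9 °C: 3692.4 kJ/h
Q = ΔH = -24047 kJ/h = -6.6796 kW
Heat removed = 6.6796 kJ/s

Q_out = 6.68 kJ/s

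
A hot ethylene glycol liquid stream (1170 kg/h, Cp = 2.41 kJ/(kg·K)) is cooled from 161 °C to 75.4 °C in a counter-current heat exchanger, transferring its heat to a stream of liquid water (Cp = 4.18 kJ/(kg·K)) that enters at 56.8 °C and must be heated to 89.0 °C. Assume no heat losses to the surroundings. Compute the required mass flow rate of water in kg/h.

Heat released by hot stream: Q = 1170 × 2.41 × (161 − 75.4) = 241370 kJ/h
Energy balance on cold side (adiabatic exchanger): Q = ṁ_c·Cp_c·(T_c,out − T_c,in)
ṁ_c = 241370 / [4.18 × (89.0 − 56.8)] = 1793.3 kg/h

ṁ_c = 1790 kg/h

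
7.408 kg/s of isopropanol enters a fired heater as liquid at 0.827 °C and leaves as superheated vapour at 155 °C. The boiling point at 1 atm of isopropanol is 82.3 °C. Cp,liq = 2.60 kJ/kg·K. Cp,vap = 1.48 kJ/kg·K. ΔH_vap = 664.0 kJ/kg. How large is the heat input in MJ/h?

liquid 0.827→82.3 °C: 211.83 kJ/kg
vaporisation at 82.3 °C: 664 kJ/kg
vapour 82.3→155 °C: 107.6 kJ/kg
Δh = 211.83 + 664 + 107.6 = 983.43 kJ/kg
Q = ṁ·Δh = 7.408 kg/s × 983.43 kJ/kg = 7285.2 kJ/s
|Q| = 7285.2 kW = 26227 MJ/h

Q = 26200 MJ/h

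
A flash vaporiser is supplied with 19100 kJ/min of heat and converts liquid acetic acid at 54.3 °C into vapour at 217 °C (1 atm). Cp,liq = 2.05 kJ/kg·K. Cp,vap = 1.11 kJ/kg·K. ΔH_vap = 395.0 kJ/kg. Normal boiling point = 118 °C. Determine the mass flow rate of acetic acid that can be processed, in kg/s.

Δh = 2.05×(118−54.3) + 395.0 + 1.11×(217−118) = 635.48 kJ/kg
Q = 19100 kJ/min = 318.33 kJ/s = 318.33 kJ/s
ṁ = Q/Δh = 318.33 / 635.48 = 0.50094 kg/s

ṁ = 0.501 kg/s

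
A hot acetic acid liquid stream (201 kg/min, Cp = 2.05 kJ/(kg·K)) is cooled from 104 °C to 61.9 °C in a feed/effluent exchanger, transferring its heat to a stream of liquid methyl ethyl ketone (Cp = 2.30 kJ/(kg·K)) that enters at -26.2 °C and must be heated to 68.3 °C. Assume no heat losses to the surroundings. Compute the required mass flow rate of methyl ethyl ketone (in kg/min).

ṁ_c = 79.8 kg/min

Heat released by hot stream: Q = 201 × 2.05 × (104 − 61.9) = 17347 kJ/min
Energy balance on cold side (adiabatic exchanger): Q = ṁ_c·Cp_c·(T_c,out − T_c,in)
ṁ_c = 17347 / [2.30 × (68.3 − -26.2)] = 79.813 kg/min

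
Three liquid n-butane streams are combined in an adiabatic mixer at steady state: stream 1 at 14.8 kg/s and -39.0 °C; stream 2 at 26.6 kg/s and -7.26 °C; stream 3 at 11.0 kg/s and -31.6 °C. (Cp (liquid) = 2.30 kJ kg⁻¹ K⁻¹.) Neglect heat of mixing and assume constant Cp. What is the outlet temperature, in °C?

Energy balance with Q = 0: Σ ṁᵢCp,ᵢ(T_out − Tᵢ) = 0
Σ ṁᵢCp,ᵢTᵢ = 14.8×2.30×-39.0 + 26.6×2.30×-7.26 + 11.0×2.30×-31.6 = -2571.2
Σ ṁᵢCp,ᵢ = 14.8×2.30 + 26.6×2.30 + 11.0×2.30 = 120.52
T_out = -2571.2 / 120.52 = -21.334 °C

T_out = -21.3 °C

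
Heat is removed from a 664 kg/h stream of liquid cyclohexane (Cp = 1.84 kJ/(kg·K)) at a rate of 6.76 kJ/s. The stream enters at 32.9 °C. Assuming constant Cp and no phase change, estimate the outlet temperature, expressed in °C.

Q = 6.76 kJ/s = 24336 kJ/h
ΔT = Q/(ṁ·Cp) = 24336/(664×1.84) = 19.919 K
T_out = 32.9 − 19.919 = 12.981 °C

T_out = 13.0 °C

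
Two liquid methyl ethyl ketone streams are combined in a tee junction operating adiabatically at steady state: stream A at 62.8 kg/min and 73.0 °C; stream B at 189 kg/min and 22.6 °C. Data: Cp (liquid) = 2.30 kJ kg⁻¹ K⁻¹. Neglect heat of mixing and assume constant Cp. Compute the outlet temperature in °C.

No heat crosses the boundary, so H_out = H_in.
Σ ṁᵢCp,ᵢTᵢ = 62.8×2.30×73.0 + 189×2.30×22.6 = 20368
Σ ṁᵢCp,ᵢ = 62.8×2.30 + 189×2.30 = 579.14
T_out = 20368 / 579.14 = 35.17 °C

T_out = 35.2 °C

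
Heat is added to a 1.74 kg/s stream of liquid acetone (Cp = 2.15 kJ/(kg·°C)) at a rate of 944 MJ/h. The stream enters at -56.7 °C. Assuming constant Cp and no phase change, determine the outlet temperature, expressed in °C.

T_out = 13.4 °C

Q = 944 MJ/h = 262.22 kJ/s
ΔT = Q/(ṁ·Cp) = 262.22/(1.74×2.15) = 70.094 K
T_out = -56.7 + 70.094 = 13.394 °C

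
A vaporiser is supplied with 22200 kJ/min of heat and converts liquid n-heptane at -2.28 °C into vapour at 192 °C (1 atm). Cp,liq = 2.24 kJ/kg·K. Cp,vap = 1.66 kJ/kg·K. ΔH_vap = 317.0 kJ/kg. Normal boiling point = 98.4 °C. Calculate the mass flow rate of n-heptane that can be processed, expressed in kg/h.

ṁ = 1910 kg/h

Δh = 2.24×(98.4−-2.28) + 317.0 + 1.66×(192−98.4) = 697.9 kJ/kg
Q = 22200 kJ/min = 370 kJ/s = 1.332e+06 kJ/h
ṁ = Q/Δh = 1.332e+06 / 697.9 = 1908.6 kg/h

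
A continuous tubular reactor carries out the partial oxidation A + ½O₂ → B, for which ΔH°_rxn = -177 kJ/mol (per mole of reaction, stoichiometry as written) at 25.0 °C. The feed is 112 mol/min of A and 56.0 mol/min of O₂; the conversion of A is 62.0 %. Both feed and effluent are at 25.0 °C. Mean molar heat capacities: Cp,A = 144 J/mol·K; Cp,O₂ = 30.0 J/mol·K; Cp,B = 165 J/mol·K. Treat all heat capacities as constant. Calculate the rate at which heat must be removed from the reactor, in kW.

Extent of reaction ξ = 0.620 × 112 = 69.44 mol/min
Reaction term: ξ·ΔH°_rxn = 69.44 × -177 = -12291 kJ/min
Q = ΔH = -12291 kJ/min = -204.85 kW
Heat removed = 204.85 kW

Q_out = 205 kW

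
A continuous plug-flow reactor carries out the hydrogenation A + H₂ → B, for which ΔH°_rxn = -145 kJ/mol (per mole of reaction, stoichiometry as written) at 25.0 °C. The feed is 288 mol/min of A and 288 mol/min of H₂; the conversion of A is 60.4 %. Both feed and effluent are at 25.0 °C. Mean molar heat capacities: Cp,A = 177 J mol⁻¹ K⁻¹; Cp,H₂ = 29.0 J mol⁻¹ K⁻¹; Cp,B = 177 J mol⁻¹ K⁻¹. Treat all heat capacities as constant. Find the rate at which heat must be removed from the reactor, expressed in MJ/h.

Extent of reaction ξ = 0.604 × 288 = 173.95 mol/min
Reaction term: ξ·ΔH°_rxn = 173.95 × -145 = -25223 kJ/min
Q = ΔH = -25223 kJ/min = -420.38 kW
Heat removed = 1513.4 MJ/h

Q_out = 1510 MJ/h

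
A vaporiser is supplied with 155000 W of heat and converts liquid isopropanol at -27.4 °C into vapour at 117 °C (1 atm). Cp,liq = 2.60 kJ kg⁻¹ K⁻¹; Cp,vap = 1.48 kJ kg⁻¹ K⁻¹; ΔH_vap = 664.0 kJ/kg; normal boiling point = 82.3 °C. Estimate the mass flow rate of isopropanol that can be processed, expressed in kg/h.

ṁ = 558 kg/h

Δh = 2.60×(82.3−-27.4) + 664.0 + 1.48×(117−82.3) = 1000.6 kJ/kg
Q = 155000 W = 155 kJ/s = 558000 kJ/h
ṁ = Q/Δh = 558000 / 1000.6 = 557.68 kg/h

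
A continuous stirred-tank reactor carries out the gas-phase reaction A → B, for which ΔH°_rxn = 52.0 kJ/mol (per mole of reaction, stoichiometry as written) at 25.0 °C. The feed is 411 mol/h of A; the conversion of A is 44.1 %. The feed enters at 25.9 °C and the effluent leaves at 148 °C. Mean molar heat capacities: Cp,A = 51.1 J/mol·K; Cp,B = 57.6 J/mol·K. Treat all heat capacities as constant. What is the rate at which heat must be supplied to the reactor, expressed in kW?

Extent of reaction ξ = 0.441 × 411 = 181.25 mol/h
Reaction term: ξ·ΔH°_rxn = 181.25 × 52.0 = 9425.1 kJ/h
Sensible, feed 25.9→25 °C: -18.902 kJ/h
Outlet flows (mol/h): A 229.75, B 181.25
Sensible, products 25→148 °C: 2728.2 kJ/h
Q = ΔH = 12134 kJ/h = 3.3706 kW
Heat supplied = 3.3706 kW

Q_in = 3.37 kW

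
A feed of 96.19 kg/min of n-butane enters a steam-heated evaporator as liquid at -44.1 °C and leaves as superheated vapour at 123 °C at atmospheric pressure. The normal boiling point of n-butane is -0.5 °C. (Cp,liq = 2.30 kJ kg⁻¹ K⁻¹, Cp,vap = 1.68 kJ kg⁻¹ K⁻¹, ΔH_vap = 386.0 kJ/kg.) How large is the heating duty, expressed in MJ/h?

Q = 4000 MJ/h

liquid -44.1→-0.5 °C: 100.28 kJ/kg
vaporisation at -0.5 °C: 386 kJ/kg
vapour -0.5→123 °C: 207.48 kJ/kg
Δh = 100.28 + 386 + 207.48 = 693.76 kJ/kg
Q = ṁ·Δh = 96.19 kg/min × 693.76 kJ/kg = 66733 kJ/min
|Q| = 1112.2 kW = 4004 MJ/h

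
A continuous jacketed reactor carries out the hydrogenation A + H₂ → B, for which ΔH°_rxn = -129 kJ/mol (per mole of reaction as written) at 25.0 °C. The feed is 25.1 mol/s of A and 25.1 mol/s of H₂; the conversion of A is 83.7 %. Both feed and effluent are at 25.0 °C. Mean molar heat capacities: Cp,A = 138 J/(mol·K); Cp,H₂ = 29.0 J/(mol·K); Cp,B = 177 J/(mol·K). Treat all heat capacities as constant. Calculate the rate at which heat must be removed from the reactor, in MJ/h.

Extent of reaction ξ = 0.837 × 25.1 = 21.009 mol/s
Reaction term: ξ·ΔH°_rxn = 21.009 × -129 = -2710.1 kJ/s
Q = ΔH = -2710.1 kJ/s = -2710.1 kW
Heat removed = 9756.4 MJ/h

Q_out = 9760 MJ/h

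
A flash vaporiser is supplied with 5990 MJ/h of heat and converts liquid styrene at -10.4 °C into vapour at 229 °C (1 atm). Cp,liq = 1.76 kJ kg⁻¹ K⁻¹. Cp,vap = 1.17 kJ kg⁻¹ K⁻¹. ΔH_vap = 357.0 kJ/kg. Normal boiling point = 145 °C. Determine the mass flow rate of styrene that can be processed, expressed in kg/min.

Δh = 1.76×(145−-10.4) + 357.0 + 1.17×(229−145) = 728.78 kJ/kg
Q = 5990 MJ/h = 1663.9 kJ/s = 99833 kJ/min
ṁ = Q/Δh = 99833 / 728.78 = 136.99 kg/min

ṁ = 137 kg/min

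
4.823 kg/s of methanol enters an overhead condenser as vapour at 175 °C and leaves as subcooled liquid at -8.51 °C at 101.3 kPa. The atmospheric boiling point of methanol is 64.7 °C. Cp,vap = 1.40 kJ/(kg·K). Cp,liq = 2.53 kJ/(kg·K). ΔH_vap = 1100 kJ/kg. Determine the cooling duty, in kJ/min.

Q_c = 417000 kJ/min

vapour 175→64.7 °C: -154.42 kJ/kg
condensation at 64.7 °C: -1100 kJ/kg
liquid 64.7→-8.51 °C: -185.22 kJ/kg
Δh = -154.42 + -1100 + -185.22 = -1439.6 kJ/kg
Q = ṁ·Δh = 4.823 kg/s × -1439.6 kJ/kg = -6943.4 kJ/s
|Q| = 6943.4 kW = 416600 kJ/min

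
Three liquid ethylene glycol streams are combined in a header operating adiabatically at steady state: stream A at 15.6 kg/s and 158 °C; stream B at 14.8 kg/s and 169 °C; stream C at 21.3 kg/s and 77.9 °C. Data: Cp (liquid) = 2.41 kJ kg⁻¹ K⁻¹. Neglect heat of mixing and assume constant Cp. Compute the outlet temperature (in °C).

T_out = 128 °C

No heat crosses the boundary, so H_out = H_in.
Σ ṁᵢCp,ᵢTᵢ = 15.6×2.41×158 + 14.8×2.41×169 + 21.3×2.41×77.9 = 15967
Σ ṁᵢCp,ᵢ = 15.6×2.41 + 14.8×2.41 + 21.3×2.41 = 124.6
T_out = 15967 / 124.6 = 128.15 °C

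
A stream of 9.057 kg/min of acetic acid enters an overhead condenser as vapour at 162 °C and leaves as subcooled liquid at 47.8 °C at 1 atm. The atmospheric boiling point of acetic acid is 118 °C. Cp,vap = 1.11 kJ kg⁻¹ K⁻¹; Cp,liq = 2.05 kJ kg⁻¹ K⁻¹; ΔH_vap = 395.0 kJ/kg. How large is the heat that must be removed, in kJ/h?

Q_c = 319000 kJ/h

vapour 162→118 °C: -48.84 kJ/kg
condensation at 118 °C: -395 kJ/kg
liquid 118→47.8 °C: -143.91 kJ/kg
Δh = -48.84 + -395 + -143.91 = -587.75 kJ/kg
Q = ṁ·Δh = 9.057 kg/min × -587.75 kJ/kg = -5323.3 kJ/min
|Q| = 88.721 kW = 319400 kJ/h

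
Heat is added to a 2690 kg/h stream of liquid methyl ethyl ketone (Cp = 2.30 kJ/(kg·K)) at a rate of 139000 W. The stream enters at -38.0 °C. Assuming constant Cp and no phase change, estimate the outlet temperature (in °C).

T_out = 42.9 °C

Q = 139000 W = 500400 kJ/h
ΔT = Q/(ṁ·Cp) = 500400/(2690×2.30) = 80.879 K
T_out = -38.0 + 80.879 = 42.879 °C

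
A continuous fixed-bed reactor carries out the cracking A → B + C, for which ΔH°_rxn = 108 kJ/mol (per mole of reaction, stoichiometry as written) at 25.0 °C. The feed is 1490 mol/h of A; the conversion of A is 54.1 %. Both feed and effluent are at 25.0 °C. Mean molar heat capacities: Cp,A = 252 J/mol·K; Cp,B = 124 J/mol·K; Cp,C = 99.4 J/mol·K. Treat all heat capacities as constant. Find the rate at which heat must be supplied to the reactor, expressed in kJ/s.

Q_in = 24.2 kJ/s

Extent of reaction ξ = 0.541 × 1490 = 806.09 mol/h
Reaction term: ξ·ΔH°_rxn = 806.09 × 108 = 87058 kJ/h
Q = ΔH = 87058 kJ/h = 24.183 kW
Heat supplied = 24.183 kJ/s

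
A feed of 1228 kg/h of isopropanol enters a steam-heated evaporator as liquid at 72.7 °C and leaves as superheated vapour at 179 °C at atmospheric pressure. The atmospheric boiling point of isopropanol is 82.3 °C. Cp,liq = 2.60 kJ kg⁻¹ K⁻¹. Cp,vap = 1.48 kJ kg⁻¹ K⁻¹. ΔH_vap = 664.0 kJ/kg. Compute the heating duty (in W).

liquid 72.7→82.3 °C: 24.96 kJ/kg
vaporisation at 82.3 °C: 664 kJ/kg
vapour 82.3→179 °C: 143.12 kJ/kg
Δh = 24.96 + 664 + 143.12 = 832.08 kJ/kg
Q = ṁ·Δh = 1228 kg/h × 832.08 kJ/kg = 1.0218e+06 kJ/h
|Q| = 283.83 kW = 283830 W

Q = 284000 W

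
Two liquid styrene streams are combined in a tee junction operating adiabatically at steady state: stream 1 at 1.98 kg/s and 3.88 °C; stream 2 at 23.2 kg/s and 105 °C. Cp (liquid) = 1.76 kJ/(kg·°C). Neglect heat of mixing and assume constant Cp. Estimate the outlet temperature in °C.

T_out = 97.0 °C

Energy balance with Q = 0: Σ ṁᵢCp,ᵢ(T_out − Tᵢ) = 0
T_out = Σ ṁᵢCp,ᵢTᵢ / Σ ṁᵢCp,ᵢ
      = 4300.9 / 44.317 = 97.049 °C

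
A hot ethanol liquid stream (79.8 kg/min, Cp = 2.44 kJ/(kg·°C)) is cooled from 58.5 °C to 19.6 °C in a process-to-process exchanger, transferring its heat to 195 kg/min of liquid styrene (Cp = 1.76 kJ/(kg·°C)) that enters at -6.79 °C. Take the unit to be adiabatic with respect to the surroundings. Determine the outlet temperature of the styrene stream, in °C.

Heat released by hot stream: Q = 79.8 × 2.44 × (58.5 − 19.6) = 7574.3 kJ/min
Energy balance on cold side (adiabatic exchanger): Q = ṁ_c·Cp_c·(T_c,out − T_c,in)
T_c,out = -6.79 + 7574.3/(195 × 1.76) = 15.28 °C

T_c,out = 15.3 °C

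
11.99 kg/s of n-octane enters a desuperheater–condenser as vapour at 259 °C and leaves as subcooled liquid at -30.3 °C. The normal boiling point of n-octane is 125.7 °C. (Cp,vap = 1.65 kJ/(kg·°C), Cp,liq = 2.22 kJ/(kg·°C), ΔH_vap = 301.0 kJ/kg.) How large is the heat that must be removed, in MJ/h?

vapour 259→125.7 °C: -219.94 kJ/kg
condensation at 125.7 °C: -301 kJ/kg
liquid 125.7→-30.3 °C: -346.32 kJ/kg
Δh = -219.94 + -301 + -346.32 = -867.27 kJ/kg
Q = ṁ·Δh = 11.99 kg/s × -867.27 kJ/kg = -10399 kJ/s
|Q| = 10399 kW = 37435 MJ/h

Q_c = 37400 MJ/h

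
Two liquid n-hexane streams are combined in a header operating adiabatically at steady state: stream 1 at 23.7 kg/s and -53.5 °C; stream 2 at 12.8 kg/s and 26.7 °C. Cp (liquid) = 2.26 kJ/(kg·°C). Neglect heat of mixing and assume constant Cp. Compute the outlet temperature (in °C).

No heat crosses the boundary, so H_out = H_in.
T_out = Σ ṁᵢCp,ᵢTᵢ / Σ ṁᵢCp,ᵢ
      = -2093.2 / 82.49 = -25.375 °C

T_out = -25.4 °C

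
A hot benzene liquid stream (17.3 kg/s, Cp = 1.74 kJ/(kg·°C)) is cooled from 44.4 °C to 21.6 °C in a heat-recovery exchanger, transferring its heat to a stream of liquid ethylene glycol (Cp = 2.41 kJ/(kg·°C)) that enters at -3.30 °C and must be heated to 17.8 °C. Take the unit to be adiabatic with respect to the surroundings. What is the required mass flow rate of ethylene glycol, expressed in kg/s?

Heat released by hot stream: Q = 17.3 × 1.74 × (44.4 − 21.6) = 686.33 kJ/s
Energy balance on cold side (adiabatic exchanger): Q = ṁ_c·Cp_c·(T_c,out − T_c,in)
ṁ_c = 686.33 / [2.41 × (17.8 − -3.30)] = 13.497 kg/s

ṁ_c = 13.5 kg/s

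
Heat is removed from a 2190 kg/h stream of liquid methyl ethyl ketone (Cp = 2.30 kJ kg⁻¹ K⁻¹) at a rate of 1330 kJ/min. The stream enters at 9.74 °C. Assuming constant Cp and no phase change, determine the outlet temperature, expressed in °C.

Q = 1330 kJ/min = 79800 kJ/h
ΔT = Q/(ṁ·Cp) = 79800/(2190×2.30) = 15.843 K
T_out = 9.74 − 15.843 = -6.1028 °C

T_out = -6.10 °C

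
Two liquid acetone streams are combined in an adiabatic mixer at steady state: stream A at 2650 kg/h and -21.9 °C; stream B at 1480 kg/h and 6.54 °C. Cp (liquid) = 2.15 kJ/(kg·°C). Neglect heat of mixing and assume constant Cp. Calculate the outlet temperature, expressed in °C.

T_out = -11.7 °C

Energy balance with Q = 0: Σ ṁᵢCp,ᵢ(T_out − Tᵢ) = 0
T_out = Σ ṁᵢCp,ᵢTᵢ / Σ ṁᵢCp,ᵢ
      = -103960 / 8879.5 = -11.708 °C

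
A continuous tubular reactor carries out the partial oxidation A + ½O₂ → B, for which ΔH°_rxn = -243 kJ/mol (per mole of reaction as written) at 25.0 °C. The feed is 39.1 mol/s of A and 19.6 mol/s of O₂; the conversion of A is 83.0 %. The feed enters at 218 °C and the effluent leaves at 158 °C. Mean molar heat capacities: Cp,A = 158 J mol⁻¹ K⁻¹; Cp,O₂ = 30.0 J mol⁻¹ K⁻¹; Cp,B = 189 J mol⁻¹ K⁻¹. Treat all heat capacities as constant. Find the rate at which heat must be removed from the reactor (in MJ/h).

Q_out = 29600 MJ/h

Extent of reaction ξ = 0.830 × 39.1 = 32.453 mol/s
Reaction term: ξ·ΔH°_rxn = 32.453 × -243 = -7886.1 kJ/s
Sensible, feed 218→25 °C: -1305.8 kJ/s
Outlet flows (mol/s): A 6.647, O₂ 3.3735, B 32.453
Sensible, products 25→158 °C: 968.91 kJ/s
Q = ΔH = -8223 kJ/s = -8223 kW
Heat removed = 29603 MJ/h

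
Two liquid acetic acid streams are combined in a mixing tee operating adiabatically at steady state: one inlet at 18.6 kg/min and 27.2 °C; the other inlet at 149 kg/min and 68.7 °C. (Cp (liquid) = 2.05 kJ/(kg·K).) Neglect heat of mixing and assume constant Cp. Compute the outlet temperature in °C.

T_out = 64.1 °C

Adiabatic, steady state ⇒ Σ ṁᵢCp,ᵢ(T_out − Tᵢ) = 0
T_out = Σ ṁᵢCp,ᵢTᵢ / Σ ṁᵢCp,ᵢ
      = 22022 / 343.58 = 64.094 °C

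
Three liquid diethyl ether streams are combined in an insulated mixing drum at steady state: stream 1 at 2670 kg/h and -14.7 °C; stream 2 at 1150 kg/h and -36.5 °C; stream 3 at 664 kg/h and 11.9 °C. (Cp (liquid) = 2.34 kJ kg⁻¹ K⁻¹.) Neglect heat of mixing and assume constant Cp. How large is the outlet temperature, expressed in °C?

T_out = -16.4 °C

No heat crosses the boundary, so H_out = H_in.
T_out = Σ ṁᵢCp,ᵢTᵢ / Σ ṁᵢCp,ᵢ
      = -171570 / 10493 = -16.352 °C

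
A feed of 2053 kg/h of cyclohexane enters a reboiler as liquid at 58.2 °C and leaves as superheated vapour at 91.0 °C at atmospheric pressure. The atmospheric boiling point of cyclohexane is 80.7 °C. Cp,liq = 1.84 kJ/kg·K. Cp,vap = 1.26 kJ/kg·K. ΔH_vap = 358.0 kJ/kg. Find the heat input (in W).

liquid 58.2→80.7 °C: 41.4 kJ/kg
vaporisation at 80.7 °C: 358 kJ/kg
vapour 80.7→91.0 °C: 12.978 kJ/kg
Δh = 41.4 + 358 + 12.978 = 412.38 kJ/kg
Q = ṁ·Δh = 2053 kg/h × 412.38 kJ/kg = 846610 kJ/h
|Q| = 235.17 kW = 235170 W

Q = 235000 W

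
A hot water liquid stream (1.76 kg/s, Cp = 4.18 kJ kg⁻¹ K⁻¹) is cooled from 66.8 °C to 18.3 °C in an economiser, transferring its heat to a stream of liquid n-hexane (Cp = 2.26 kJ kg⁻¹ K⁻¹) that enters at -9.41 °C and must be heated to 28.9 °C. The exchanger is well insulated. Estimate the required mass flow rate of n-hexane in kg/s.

ṁ_c = 4.12 kg/s

Heat released by hot stream: Q = 1.76 × 4.18 × (66.8 − 18.3) = 356.8 kJ/s
Energy balance on cold side (adiabatic exchanger): Q = ṁ_c·Cp_c·(T_c,out − T_c,in)
ṁ_c = 356.8 / [2.26 × (28.9 − -9.41)] = 4.1211 kg/s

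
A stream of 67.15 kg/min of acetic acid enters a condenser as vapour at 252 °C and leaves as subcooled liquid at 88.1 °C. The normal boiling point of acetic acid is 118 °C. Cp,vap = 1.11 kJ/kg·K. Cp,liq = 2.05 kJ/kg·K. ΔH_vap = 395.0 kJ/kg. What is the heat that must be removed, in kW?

Q_c = 677 kW

vapour 252→118 °C: -148.74 kJ/kg
condensation at 118 °C: -395 kJ/kg
liquid 118→88.1 °C: -61.295 kJ/kg
Δh = -148.74 + -395 + -61.295 = -605.03 kJ/kg
Q = ṁ·Δh = 67.15 kg/min × -605.03 kJ/kg = -40628 kJ/min
|Q| = 677.14 kW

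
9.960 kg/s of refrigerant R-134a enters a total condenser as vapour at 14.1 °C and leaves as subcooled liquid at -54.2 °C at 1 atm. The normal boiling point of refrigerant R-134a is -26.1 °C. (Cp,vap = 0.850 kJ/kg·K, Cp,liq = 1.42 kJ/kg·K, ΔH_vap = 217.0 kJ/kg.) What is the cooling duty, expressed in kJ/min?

Q_c = 174000 kJ/min

vapour 14.1→-26.1 °C: -34.17 kJ/kg
condensation at -26.1 °C: -217 kJ/kg
liquid -26.1→-54.2 °C: -39.902 kJ/kg
Δh = -34.17 + -217 + -39.902 = -291.07 kJ/kg
Q = ṁ·Δh = 9.960 kg/s × -291.07 kJ/kg = -2899.1 kJ/s
|Q| = 2899.1 kW = 173940 kJ/min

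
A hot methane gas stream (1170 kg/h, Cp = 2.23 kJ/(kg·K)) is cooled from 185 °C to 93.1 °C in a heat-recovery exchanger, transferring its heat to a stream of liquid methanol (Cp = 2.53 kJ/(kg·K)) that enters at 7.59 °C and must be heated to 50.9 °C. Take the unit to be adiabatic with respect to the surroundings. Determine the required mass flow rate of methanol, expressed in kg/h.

Heat released by hot stream: Q = 1170 × 2.23 × (185 − 93.1) = 239780 kJ/h
Energy balance on cold side (adiabatic exchanger): Q = ṁ_c·Cp_c·(T_c,out − T_c,in)
ṁ_c = 239780 / [2.53 × (50.9 − 7.59)] = 2188.3 kg/h

ṁ_c = 2190 kg/h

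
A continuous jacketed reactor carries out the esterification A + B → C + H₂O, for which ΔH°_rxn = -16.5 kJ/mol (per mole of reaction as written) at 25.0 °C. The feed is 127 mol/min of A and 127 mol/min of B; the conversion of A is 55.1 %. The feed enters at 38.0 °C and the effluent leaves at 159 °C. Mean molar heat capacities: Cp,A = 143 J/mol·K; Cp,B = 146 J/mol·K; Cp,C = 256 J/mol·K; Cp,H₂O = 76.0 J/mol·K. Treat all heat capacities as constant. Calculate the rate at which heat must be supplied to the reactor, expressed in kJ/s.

Q_in = 61.5 kJ/s

Extent of reaction ξ = 0.551 × 127 = 69.977 mol/min
Reaction term: ξ·ΔH°_rxn = 69.977 × -16.5 = -1154.6 kJ/min
Sensible, feed 38.0→25 °C: -477.14 kJ/min
Outlet flows (mol/min): A 57.023, B 57.023, C 69.977, H₂O 69.977
Sensible, products 25→159 °C: 5321.4 kJ/min
Q = ΔH = 3689.6 kJ/min = 61.494 kW
Heat supplied = 61.494 kJ/s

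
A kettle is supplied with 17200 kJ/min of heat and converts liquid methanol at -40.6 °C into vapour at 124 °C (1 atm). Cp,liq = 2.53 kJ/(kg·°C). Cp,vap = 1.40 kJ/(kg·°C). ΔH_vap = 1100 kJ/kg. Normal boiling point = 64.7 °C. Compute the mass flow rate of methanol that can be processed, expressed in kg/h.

ṁ = 712 kg/h

Δh = 2.53×(64.7−-40.6) + 1100 + 1.40×(124−64.7) = 1449.4 kJ/kg
Q = 17200 kJ/min = 286.67 kJ/s = 1.032e+06 kJ/h
ṁ = Q/Δh = 1.032e+06 / 1449.4 = 712 kg/h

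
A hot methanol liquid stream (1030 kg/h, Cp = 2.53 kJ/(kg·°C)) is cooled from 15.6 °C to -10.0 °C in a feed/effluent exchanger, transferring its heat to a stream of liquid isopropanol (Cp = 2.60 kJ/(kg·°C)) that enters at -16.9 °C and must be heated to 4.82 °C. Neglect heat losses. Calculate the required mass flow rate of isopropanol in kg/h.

ṁ_c = 1180 kg/h

Heat released by hot stream: Q = 1030 × 2.53 × (15.6 − -10.0) = 66711 kJ/h
Energy balance on cold side (adiabatic exchanger): Q = ṁ_c·Cp_c·(T_c,out − T_c,in)
ṁ_c = 66711 / [2.60 × (4.82 − -16.9)] = 1181.3 kg/h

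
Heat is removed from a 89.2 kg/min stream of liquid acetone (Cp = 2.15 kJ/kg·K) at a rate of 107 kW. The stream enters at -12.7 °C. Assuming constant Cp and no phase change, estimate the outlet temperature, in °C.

T_out = -46.2 °C

Q = 107 kW = 6420 kJ/min
ΔT = Q/(ṁ·Cp) = 6420/(89.2×2.15) = 33.476 K
T_out = -12.7 − 33.476 = -46.176 °C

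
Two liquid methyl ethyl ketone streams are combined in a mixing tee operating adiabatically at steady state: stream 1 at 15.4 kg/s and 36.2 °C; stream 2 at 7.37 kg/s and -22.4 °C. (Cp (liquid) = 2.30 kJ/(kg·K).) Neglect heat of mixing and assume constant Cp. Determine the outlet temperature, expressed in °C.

No heat crosses the boundary, so H_out = H_in.
Σ ṁᵢCp,ᵢTᵢ = 15.4×2.30×36.2 + 7.37×2.30×-22.4 = 902.5
Σ ṁᵢCp,ᵢ = 15.4×2.30 + 7.37×2.30 = 52.371
T_out = 902.5 / 52.371 = 17.233 °C

T_out = 17.2 °C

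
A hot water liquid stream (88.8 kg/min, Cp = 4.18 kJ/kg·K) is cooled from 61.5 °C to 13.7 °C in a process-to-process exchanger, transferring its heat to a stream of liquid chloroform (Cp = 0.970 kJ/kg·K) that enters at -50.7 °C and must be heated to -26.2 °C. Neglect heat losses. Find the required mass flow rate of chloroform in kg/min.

Heat released by hot stream: Q = 88.8 × 4.18 × (61.5 − 13.7) = 17743 kJ/min
Energy balance on cold side (adiabatic exchanger): Q = ṁ_c·Cp_c·(T_c,out − T_c,in)
ṁ_c = 17743 / [0.970 × (-26.2 − -50.7)] = 746.59 kg/min

ṁ_c = 747 kg/min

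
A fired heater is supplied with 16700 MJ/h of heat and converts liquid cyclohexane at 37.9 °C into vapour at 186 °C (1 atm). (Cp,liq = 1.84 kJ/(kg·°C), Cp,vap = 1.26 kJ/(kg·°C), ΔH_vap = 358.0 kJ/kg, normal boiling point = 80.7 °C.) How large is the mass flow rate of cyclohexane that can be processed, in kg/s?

Δh = 1.84×(80.7−37.9) + 358.0 + 1.26×(186−80.7) = 569.43 kJ/kg
Q = 16700 MJ/h = 4638.9 kJ/s = 4638.9 kJ/s
ṁ = Q/Δh = 4638.9 / 569.43 = 8.1465 kg/s

ṁ = 8.15 kg/s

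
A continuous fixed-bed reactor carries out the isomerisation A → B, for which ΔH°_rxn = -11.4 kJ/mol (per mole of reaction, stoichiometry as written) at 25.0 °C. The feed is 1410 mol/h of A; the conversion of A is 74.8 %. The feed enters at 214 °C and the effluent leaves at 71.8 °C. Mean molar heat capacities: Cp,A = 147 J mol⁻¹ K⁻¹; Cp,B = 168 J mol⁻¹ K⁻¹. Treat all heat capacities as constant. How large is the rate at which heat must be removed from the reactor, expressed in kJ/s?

Extent of reaction ξ = 0.748 × 1410 = 1054.7 mol/h
Reaction term: ξ·ΔH°_rxn = 1054.7 × -11.4 = -12023 kJ/h
Sensible, feed 214→25 °C: -39174 kJ/h
Outlet flows (mol/h): A 355.32, B 1054.7
Sensible, products 25→71.8 °C: 10737 kJ/h
Q = ΔH = -40461 kJ/h = -11.239 kW
Heat removed = 11.239 kJ/s

Q_out = 11.2 kJ/s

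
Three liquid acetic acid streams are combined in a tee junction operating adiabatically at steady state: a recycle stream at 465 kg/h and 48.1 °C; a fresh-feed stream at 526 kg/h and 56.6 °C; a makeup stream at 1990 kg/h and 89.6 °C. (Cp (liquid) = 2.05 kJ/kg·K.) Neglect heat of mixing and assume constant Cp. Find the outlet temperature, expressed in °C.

T_out = 77.3 °C

Adiabatic, steady state ⇒ Σ ṁᵢCp,ᵢ(T_out − Tᵢ) = 0
Σ ṁᵢCp,ᵢTᵢ = 465×2.05×48.1 + 526×2.05×56.6 + 1990×2.05×89.6 = 472410
Σ ṁᵢCp,ᵢ = 465×2.05 + 526×2.05 + 1990×2.05 = 6111
T_out = 472410 / 6111 = 77.304 °C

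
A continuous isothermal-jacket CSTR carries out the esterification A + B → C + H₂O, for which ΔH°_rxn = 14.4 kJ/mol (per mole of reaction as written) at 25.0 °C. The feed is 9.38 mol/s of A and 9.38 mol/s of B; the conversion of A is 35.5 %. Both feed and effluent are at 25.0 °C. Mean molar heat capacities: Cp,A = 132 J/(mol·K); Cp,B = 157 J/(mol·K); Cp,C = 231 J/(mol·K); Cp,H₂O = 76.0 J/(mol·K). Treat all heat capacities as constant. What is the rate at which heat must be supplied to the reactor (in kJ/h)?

Extent of reaction ξ = 0.355 × 9.38 = 3.3299 mol/s
Reaction term: ξ·ΔH°_rxn = 3.3299 × 14.4 = 47.951 kJ/s
Q = ΔH = 47.951 kJ/s = 47.951 kW
Heat supplied = 172620 kJ/h

Q_in = 173000 kJ/h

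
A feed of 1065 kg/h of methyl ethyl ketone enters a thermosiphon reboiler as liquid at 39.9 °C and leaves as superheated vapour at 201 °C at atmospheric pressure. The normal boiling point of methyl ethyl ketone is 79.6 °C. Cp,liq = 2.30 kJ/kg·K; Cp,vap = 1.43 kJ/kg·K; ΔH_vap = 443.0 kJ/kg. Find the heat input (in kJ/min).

Q = 12600 kJ/min

liquid 39.9→79.6 °C: 91.31 kJ/kg
vaporisation at 79.6 °C: 443 kJ/kg
vapour 79.6→201 °C: 173.6 kJ/kg
Δh = 91.31 + 443 + 173.6 = 707.91 kJ/kg
Q = ṁ·Δh = 1065 kg/h × 707.91 kJ/kg = 753930 kJ/h
|Q| = 209.42 kW = 12565 kJ/min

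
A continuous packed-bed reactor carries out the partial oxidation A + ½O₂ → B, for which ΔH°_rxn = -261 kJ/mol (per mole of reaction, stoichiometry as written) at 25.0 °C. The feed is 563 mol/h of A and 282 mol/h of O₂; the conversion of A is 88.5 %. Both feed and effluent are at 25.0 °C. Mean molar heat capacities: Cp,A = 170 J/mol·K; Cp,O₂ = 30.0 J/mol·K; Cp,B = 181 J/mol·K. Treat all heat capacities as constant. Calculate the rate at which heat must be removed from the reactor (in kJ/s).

Extent of reaction ξ = 0.885 × 563 = 498.25 mol/h
Reaction term: ξ·ΔH°_rxn = 498.25 × -261 = -130040 kJ/h
Q = ΔH = -130040 kJ/h = -36.123 kW
Heat removed = 36.123 kJ/s

Q_out = 36.1 kJ/s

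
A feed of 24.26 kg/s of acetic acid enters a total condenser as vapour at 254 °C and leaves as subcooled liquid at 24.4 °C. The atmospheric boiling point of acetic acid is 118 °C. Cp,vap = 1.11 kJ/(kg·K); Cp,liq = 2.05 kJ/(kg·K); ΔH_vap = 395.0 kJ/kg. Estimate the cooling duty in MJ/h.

Q_c = 64400 MJ/h

vapour 254→118 °C: -150.96 kJ/kg
condensation at 118 °C: -395 kJ/kg
liquid 118→24.4 °C: -191.88 kJ/kg
Δh = -150.96 + -395 + -191.88 = -737.84 kJ/kg
Q = ṁ·Δh = 24.26 kg/s × -737.84 kJ/kg = -17900 kJ/s
|Q| = 17900 kW = 64440 MJ/h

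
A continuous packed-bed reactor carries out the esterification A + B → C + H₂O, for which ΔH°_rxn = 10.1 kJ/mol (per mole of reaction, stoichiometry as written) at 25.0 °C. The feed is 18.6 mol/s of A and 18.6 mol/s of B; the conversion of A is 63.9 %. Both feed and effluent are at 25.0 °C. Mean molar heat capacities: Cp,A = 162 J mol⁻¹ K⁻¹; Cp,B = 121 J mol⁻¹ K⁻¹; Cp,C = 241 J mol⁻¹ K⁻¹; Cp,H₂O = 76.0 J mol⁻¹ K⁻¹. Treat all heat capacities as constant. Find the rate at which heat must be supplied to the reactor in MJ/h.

Extent of reaction ξ = 0.639 × 18.6 = 11.885 mol/s
Reaction term: ξ·ΔH°_rxn = 11.885 × 10.1 = 120.04 kJ/s
Q = ΔH = 120.04 kJ/s = 120.04 kW
Heat supplied = 432.15 MJ/h

Q_in = 432 MJ/h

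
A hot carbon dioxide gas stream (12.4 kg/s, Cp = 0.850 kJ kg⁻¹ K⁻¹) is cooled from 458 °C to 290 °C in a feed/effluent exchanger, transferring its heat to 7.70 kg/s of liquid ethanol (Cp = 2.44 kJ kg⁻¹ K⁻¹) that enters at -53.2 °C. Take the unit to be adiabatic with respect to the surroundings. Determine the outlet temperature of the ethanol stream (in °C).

Heat released by hot stream: Q = 12.4 × 0.850 × (458 − 290) = 1770.7 kJ/s
Energy balance on cold side (adiabatic exchanger): Q = ṁ_c·Cp_c·(T_c,out − T_c,in)
T_c,out = -53.2 + 1770.7/(7.70 × 2.44) = 41.047 °C

T_c,out = 41.0 °C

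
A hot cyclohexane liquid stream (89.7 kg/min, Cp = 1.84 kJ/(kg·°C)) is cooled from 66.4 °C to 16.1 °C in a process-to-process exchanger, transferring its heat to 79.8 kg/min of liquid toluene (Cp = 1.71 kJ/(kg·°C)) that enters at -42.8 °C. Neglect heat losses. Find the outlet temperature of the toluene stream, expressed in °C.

Heat released by hot stream: Q = 89.7 × 1.84 × (66.4 − 16.1) = 8301.9 kJ/min
Energy balance on cold side (adiabatic exchanger): Q = ṁ_c·Cp_c·(T_c,out − T_c,in)
T_c,out = -42.8 + 8301.9/(79.8 × 1.71) = 18.039 °C

T_c,out = 18.0 °C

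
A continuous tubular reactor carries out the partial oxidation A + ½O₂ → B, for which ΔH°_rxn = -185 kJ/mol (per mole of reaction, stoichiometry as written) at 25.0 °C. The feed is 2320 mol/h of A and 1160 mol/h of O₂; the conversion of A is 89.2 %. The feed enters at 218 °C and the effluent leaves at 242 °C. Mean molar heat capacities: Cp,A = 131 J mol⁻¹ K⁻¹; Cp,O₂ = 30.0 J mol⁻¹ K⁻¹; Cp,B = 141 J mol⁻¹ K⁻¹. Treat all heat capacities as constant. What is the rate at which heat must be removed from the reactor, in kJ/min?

Extent of reaction ξ = 0.892 × 2320 = 2069.4 mol/h
Reaction term: ξ·ΔH°_rxn = 2069.4 × -185 = -382850 kJ/h
Sensible, feed 218→25 °C: -65373 kJ/h
Outlet flows (mol/h): A 250.56, O₂ 125.28, B 2069.4
Sensible, products 25→242 °C: 71257 kJ/h
Q = ΔH = -376960 kJ/h = -104.71 kW
Heat removed = 6282.7 kJ/min

Q_out = 6280 kJ/min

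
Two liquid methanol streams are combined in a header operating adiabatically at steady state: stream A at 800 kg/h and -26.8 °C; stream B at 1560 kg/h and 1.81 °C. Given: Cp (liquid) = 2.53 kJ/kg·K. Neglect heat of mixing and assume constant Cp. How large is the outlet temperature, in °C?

T_out = -7.89 °C

No heat crosses the boundary, so H_out = H_in.
T_out = Σ ṁᵢCp,ᵢTᵢ / Σ ṁᵢCp,ᵢ
      = -47099 / 5970.8 = -7.8883 °C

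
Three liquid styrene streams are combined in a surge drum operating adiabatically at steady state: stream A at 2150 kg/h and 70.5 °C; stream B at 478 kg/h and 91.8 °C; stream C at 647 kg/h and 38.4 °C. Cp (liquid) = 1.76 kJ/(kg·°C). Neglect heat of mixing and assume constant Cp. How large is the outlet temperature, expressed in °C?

T_out = 67.3 °C

Energy balance with Q = 0: Σ ṁᵢCp,ᵢ(T_out − Tᵢ) = 0
T_out = Σ ṁᵢCp,ᵢTᵢ / Σ ṁᵢCp,ᵢ
      = 387730 / 5764 = 67.267 °C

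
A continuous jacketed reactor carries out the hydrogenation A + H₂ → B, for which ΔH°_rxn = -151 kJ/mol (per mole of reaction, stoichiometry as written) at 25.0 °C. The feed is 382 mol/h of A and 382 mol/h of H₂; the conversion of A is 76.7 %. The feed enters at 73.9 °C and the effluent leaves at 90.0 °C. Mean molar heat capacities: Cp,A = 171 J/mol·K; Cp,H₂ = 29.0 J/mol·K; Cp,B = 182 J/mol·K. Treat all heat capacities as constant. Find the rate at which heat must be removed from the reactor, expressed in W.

Extent of reaction ξ = 0.767 × 382 = 292.99 mol/h
Reaction term: ξ·ΔH°_rxn = 292.99 × -151 = -44242 kJ/h
Sensible, feed 73.9→25 °C: -3736 kJ/h
Outlet flows (mol/h): A 89.006, H₂ 89.006, B 292.99
Sensible, products 25→90.0 °C: 4623.2 kJ/h
Q = ΔH = -43355 kJ/h = -12.043 kW
Heat removed = 12043 W

Q_out = 12000 W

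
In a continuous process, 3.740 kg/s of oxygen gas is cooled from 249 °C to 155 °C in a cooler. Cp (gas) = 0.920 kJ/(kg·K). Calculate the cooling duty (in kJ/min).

Q_c = 19400 kJ/min

Q = ṁ·Cp·ΔT = 3.740 × 0.920 × (155 − 249) = -323.44 kJ/s
Cooling duty = 19406 kJ/min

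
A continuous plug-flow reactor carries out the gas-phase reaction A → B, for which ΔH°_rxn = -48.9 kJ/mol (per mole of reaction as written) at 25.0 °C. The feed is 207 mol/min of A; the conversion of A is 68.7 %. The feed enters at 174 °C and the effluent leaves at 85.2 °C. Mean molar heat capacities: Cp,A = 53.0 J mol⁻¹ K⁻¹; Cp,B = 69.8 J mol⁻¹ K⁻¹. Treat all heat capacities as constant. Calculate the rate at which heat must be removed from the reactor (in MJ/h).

Q_out = 467 MJ/h

Extent of reaction ξ = 0.687 × 207 = 142.21 mol/min
Reaction term: ξ·ΔH°_rxn = 142.21 × -48.9 = -6954 kJ/min
Sensible, feed 174→25 °C: -1634.7 kJ/min
Outlet flows (mol/min): A 64.791, B 142.21
Sensible, products 25→85.2 °C: 804.28 kJ/min
Q = ΔH = -7784.4 kJ/min = -129.74 kW
Heat removed = 467.07 MJ/h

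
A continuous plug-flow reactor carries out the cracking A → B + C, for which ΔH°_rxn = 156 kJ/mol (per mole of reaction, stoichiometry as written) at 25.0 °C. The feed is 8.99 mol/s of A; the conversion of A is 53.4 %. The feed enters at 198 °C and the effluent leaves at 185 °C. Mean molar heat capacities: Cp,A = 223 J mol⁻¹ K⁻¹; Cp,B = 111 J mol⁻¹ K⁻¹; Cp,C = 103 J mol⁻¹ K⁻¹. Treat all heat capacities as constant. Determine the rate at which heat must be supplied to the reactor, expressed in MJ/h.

Q_in = 2580 MJ/h

Extent of reaction ξ = 0.534 × 8.99 = 4.8007 mol/s
Reaction term: ξ·ΔH°_rxn = 4.8007 × 156 = 748.9 kJ/s
Sensible, feed 198→25 °C: -346.83 kJ/s
Outlet flows (mol/s): A 4.1893, B 4.8007, C 4.8007
Sensible, products 25→185 °C: 313.85 kJ/s
Q = ΔH = 715.93 kJ/s = 715.93 kW
Heat supplied = 2577.3 MJ/h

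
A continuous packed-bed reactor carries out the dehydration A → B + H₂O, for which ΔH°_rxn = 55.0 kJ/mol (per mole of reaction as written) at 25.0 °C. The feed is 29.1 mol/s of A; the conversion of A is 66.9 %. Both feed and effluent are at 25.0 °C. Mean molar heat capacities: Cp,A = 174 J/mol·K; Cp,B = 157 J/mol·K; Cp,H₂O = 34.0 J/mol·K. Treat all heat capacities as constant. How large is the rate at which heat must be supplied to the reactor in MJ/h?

Q_in = 3850 MJ/h

Extent of reaction ξ = 0.669 × 29.1 = 19.468 mol/s
Reaction term: ξ·ΔH°_rxn = 19.468 × 55.0 = 1070.7 kJ/s
Q = ΔH = 1070.7 kJ/s = 1070.7 kW
Heat supplied = 3854.6 MJ/h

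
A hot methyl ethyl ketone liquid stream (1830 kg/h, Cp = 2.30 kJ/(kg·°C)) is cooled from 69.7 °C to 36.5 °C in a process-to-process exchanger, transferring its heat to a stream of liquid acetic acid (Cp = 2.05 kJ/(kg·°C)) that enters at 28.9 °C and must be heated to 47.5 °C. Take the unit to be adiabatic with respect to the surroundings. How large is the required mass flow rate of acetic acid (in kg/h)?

Heat released by hot stream: Q = 1830 × 2.30 × (69.7 − 36.5) = 139740 kJ/h
Energy balance on cold side (adiabatic exchanger): Q = ṁ_c·Cp_c·(T_c,out − T_c,in)
ṁ_c = 139740 / [2.05 × (47.5 − 28.9)] = 3664.8 kg/h

ṁ_c = 3660 kg/h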